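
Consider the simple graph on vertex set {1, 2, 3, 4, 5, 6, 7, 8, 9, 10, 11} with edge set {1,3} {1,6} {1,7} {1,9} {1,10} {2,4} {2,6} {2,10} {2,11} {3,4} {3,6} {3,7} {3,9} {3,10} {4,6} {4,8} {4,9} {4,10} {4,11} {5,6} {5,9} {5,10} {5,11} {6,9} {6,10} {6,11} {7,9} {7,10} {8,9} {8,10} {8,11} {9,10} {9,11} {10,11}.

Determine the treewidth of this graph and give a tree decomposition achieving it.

Treewidth 4.
One optimal decomposition is:
Bags: B1 = {4, 6, 9, 10, 11}  B2 = {2, 4, 6, 10, 11}  B3 = {3, 4, 6, 9, 10}  B4 = {5, 6, 9, 10, 11}  B5 = {1, 3, 6, 9, 10}  B6 = {1, 3, 7, 9, 10}  B7 = {4, 8, 9, 10, 11}
Tree: B1–B2, B1–B3, B1–B4, B3–B5, B5–B6, B1–B7

Each bag holds 5 vertices, so the decomposition has width 4, which upper-bounds the treewidth. Conversely, {4, 8, 9, 10, 11} is a clique of size 5, and the vertices of any clique must share a bag in every tree decomposition; so some bag has ≥ 5 vertices and tw(G) ≥ 4. Combining the bounds, tw(G) = 4.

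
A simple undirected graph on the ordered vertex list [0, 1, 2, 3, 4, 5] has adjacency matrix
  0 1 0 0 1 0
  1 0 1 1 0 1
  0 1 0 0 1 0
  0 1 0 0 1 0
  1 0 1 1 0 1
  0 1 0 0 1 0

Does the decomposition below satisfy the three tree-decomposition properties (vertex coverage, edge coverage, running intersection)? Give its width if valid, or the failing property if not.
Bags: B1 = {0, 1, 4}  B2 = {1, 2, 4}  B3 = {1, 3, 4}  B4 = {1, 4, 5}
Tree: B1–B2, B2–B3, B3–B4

Every vertex of G appears in some bag (union = {0, 1, 2, 3, 4, 5}); every edge is covered by a bag; and for each vertex v the set of bags containing v is connected in the bag tree. The decomposition is therefore valid. The largest bag has 3 vertices, so the width is 2.

Yes; width 2.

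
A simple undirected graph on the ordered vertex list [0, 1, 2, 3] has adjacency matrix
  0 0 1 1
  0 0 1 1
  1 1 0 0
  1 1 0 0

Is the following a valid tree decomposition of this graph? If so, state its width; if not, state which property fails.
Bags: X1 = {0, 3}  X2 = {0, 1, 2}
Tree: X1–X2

A tree decomposition must satisfy three properties: every vertex lies in some bag; for every edge, both endpoints lie together in some bag; and for every vertex, the bags containing it form a connected subtree. Here edge (1,3) lies in no bag, so the decomposition is invalid.

No — edge (1,3) lies in no bag.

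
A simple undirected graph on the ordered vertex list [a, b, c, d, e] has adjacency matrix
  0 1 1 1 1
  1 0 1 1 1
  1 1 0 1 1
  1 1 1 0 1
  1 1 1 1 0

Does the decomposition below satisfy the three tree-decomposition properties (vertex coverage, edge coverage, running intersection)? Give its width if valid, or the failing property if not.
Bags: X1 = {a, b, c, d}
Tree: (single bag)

No — vertex e appears in no bag.

A tree decomposition must satisfy three properties: every vertex lies in some bag; for every edge, both endpoints lie together in some bag; and for every vertex, the bags containing it form a connected subtree. Here vertex e appears in no bag, so the decomposition is invalid.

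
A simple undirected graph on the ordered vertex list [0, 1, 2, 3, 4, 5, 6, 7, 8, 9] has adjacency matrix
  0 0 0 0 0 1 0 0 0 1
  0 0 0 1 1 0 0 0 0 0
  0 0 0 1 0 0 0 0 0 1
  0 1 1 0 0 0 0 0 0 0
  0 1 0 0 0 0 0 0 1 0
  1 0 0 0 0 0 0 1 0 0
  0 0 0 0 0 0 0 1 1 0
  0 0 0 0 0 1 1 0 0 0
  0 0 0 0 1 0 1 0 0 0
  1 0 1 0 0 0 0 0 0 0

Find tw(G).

A width-2 tree decomposition is:
Bags: B1 = {1, 4, 8}  B2 = {1, 6, 8}  B3 = {1, 6, 7}  B4 = {1, 5, 7}  B5 = {0, 1, 5}  B6 = {0, 1, 9}  B7 = {1, 2, 9}  B8 = {1, 2, 3}
Tree: B1–B2, B2–B3, B3–B4, B4–B5, B5–B6, B6–B7, B7–B8
The largest bag has 3 vertices, giving width 2; this decomposition certifies tw(G) ≤ 2. The edges 1–4–8–6–7–5–0–9–2–3–1 form a cycle, so G is not a tree and its treewidth is at least 2. The upper and lower bounds meet at 2, so that is the treewidth.

2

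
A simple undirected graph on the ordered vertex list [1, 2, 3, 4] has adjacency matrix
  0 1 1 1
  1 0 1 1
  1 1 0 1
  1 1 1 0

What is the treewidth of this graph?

3

A width-3 tree decomposition is:
Bags: B1 = {1, 2, 3, 4}
Tree: (single bag)
With just one bag of size 4, the width is 4 − 1 = 3, so tw(G) ≤ 3. On the other hand G contains the 4-clique {1, 2, 3, 4}. A clique must lie in a single bag of any decomposition, so no decomposition can have width below 3. Therefore the treewidth is 3.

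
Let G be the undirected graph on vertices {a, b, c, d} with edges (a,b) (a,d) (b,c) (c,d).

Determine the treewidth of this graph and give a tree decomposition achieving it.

Each bag holds 3 vertices, so the decomposition has width 2, which upper-bounds the treewidth. For the lower bound, G contains the cycle b–a–d–c–b, so G is not a forest; only forests have treewidth ≤ 1, hence tw(G) ≥ 2. The upper and lower bounds meet at 2, so that is the treewidth.

Treewidth 2.
One optimal decomposition is:
Bags: B1 = {a, b, d}  B2 = {b, c, d}
Tree: B1–B2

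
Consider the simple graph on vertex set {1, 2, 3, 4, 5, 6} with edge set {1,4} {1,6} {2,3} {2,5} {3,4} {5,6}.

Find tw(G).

2

A width-2 tree decomposition is:
Bags: B1 = {2, 3, 5}  B2 = {3, 4, 5}  B3 = {1, 4, 5}  B4 = {1, 5, 6}
Tree: B1–B2, B2–B3, B3–B4
Each bag holds 3 vertices, so the decomposition has width 2, which upper-bounds the treewidth. The edges 5–2–3–4–1–6–5 form a cycle, so G is not a tree and its treewidth is at least 2. Combining the bounds, tw(G) = 2.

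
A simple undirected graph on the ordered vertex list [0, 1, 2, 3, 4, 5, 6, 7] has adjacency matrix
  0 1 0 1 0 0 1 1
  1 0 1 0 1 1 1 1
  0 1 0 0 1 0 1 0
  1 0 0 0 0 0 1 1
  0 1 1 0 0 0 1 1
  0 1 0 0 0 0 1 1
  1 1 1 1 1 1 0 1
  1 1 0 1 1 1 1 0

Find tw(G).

3

A width-3 tree decomposition is:
Bags: B1 = {1, 4, 6, 7}  B2 = {1, 2, 4, 6}  B3 = {1, 5, 6, 7}  B4 = {0, 1, 6, 7}  B5 = {0, 3, 6, 7}
Tree: B1–B2, B1–B3, B3–B4, B4–B5
The largest bag has 4 vertices, giving width 3; this decomposition certifies tw(G) ≤ 3. On the other hand G contains the 4-clique {1, 2, 4, 6}. A clique must lie in a single bag of any decomposition, so no decomposition can have width below 3. Therefore the treewidth is 3.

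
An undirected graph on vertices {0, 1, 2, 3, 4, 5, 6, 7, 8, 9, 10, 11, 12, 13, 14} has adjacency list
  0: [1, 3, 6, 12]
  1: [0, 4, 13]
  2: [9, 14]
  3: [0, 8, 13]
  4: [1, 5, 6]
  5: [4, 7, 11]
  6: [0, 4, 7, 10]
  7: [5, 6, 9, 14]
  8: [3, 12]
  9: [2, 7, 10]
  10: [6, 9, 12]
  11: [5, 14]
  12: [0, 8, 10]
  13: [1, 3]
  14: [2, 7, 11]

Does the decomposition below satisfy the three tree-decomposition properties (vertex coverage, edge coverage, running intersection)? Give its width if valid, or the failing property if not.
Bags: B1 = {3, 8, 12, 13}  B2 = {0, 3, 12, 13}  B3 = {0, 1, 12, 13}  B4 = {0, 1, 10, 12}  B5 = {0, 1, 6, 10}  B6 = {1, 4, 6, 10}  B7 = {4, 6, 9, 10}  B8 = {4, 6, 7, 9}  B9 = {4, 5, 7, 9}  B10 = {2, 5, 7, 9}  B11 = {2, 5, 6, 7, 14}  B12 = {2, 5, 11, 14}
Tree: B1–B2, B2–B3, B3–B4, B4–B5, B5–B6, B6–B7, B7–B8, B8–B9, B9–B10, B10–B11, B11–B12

No — bags containing vertex 6 are not connected in the tree.

A tree decomposition must satisfy three properties: every vertex lies in some bag; for every edge, both endpoints lie together in some bag; and for every vertex, the bags containing it form a connected subtree. Here bags containing vertex 6 are not connected in the tree, so the decomposition is invalid.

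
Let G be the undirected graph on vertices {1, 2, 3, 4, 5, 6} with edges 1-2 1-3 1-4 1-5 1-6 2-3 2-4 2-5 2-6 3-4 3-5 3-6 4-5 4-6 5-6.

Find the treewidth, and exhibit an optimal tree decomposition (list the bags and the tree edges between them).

Treewidth 5.
One optimal decomposition is:
Bags: B1 = {1, 2, 3, 4, 5, 6}
Tree: (single bag)

A single bag containing all 6 vertices is trivially a valid decomposition of width 5. On the other hand G contains the 6-clique {1, 2, 3, 4, 5, 6}. A clique must lie in a single bag of any decomposition, so no decomposition can have width below 5. Therefore the treewidth is 5.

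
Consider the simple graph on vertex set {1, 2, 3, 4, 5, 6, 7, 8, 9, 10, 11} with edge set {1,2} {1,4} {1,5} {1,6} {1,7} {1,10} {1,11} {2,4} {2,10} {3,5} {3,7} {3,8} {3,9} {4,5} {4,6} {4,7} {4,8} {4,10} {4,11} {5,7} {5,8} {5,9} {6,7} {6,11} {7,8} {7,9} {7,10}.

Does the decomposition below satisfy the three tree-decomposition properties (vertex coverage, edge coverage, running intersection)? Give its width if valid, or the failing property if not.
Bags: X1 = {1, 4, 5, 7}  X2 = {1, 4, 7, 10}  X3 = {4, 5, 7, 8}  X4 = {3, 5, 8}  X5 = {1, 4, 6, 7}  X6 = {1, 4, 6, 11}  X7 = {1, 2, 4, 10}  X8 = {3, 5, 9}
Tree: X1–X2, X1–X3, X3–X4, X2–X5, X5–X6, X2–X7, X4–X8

A tree decomposition must satisfy three properties: every vertex lies in some bag; for every edge, both endpoints lie together in some bag; and for every vertex, the bags containing it form a connected subtree. Here edge (7,3) lies in no bag, so the decomposition is invalid.

No — edge (7,3) lies in no bag.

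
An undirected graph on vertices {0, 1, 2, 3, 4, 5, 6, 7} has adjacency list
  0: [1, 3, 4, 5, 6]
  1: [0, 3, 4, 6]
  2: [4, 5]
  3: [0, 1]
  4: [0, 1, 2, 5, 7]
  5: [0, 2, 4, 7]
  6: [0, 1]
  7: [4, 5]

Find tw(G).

2

A width-2 tree decomposition is:
Bags: B1 = {0, 1, 4}  B2 = {0, 4, 5}  B3 = {0, 1, 6}  B4 = {4, 5, 7}  B5 = {2, 4, 5}  B6 = {0, 1, 3}
Tree: B1–B2, B1–B3, B2–B4, B2–B5, B3–B6
Each bag holds 3 vertices, so the decomposition has width 2, which upper-bounds the treewidth. On the other hand G contains the 3-clique {0, 1, 3}. A clique must lie in a single bag of any decomposition, so no decomposition can have width below 2. Hence tw(G) = 2 exactly.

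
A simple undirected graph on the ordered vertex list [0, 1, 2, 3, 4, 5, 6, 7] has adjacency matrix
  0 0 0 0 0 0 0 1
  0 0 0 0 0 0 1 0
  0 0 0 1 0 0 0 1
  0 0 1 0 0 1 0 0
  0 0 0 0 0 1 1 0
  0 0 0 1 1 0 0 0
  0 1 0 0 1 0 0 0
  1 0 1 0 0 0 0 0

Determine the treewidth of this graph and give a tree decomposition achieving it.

Treewidth 1.
One such decomposition:
Bags: B1 = {1, 6}  B2 = {4, 6}  B3 = {4, 5}  B4 = {3, 5}  B5 = {2, 3}  B6 = {2, 7}  B7 = {0, 7}
Tree: B1–B2, B2–B3, B3–B4, B4–B5, B5–B6, B6–B7

The largest bag has 2 vertices, giving width 1; this decomposition certifies tw(G) ≤ 1. Since G has at least one edge (e.g. 1–6), it is not an edgeless graph, so tw(G) ≥ 1. Combining the bounds, tw(G) = 1.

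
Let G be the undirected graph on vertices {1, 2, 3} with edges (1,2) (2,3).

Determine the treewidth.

A width-1 tree decomposition is:
Bags: B1 = {2, 3}  B2 = {1, 2}
Tree: B1–B2
Every bag has size at most 2, so the width is 2 − 1 = 1 and tw(G) ≤ 1. G has an edge, so its treewidth is at least 1. The upper and lower bounds meet at 1, so that is the treewidth.

1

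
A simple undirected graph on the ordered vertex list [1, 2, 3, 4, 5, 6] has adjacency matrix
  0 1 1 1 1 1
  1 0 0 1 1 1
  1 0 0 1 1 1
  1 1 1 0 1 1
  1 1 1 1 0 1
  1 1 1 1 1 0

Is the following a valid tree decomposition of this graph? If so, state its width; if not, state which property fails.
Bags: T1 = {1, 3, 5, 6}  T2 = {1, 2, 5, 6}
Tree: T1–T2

A tree decomposition must satisfy three properties: every vertex lies in some bag; for every edge, both endpoints lie together in some bag; and for every vertex, the bags containing it form a connected subtree. Here vertex 4 appears in no bag, so the decomposition is invalid.

No — vertex 4 appears in no bag.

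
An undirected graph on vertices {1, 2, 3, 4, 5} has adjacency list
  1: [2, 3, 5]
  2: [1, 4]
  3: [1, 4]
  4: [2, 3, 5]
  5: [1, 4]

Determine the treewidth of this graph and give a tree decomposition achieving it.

Treewidth 2.
One such decomposition:
Bags: B1 = {1, 3, 4}  B2 = {1, 2, 4}  B3 = {1, 4, 5}
Tree: B1–B2, B2–B3

Each bag holds 3 vertices, so the decomposition has width 2, which upper-bounds the treewidth. Since 3–1–2–4–3 is a cycle in G, G is not acyclic. Forests are exactly the graphs of treewidth ≤ 1, so tw(G) ≥ 2. The upper and lower bounds meet at 2, so that is the treewidth.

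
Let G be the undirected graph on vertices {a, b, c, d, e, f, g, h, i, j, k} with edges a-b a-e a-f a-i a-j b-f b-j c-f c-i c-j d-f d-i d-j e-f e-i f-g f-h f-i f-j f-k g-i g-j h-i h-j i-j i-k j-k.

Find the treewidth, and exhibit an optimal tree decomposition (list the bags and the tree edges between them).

Treewidth 3.
Bags: B1 = {d, f, i, j}  B2 = {c, f, i, j}  B3 = {f, i, j, k}  B4 = {f, g, i, j}  B5 = {a, f, i, j}  B6 = {f, h, i, j}  B7 = {a, b, f, j}  B8 = {a, e, f, i}
Tree: B1–B2, B1–B3, B1–B4, B1–B5, B5–B6, B5–B7, B5–B8

Each bag holds 4 vertices, so the decomposition has width 3, which upper-bounds the treewidth. For the lower bound, the 4 vertices {a, b, f, j} are pairwise adjacent, and any tree decomposition puts a clique entirely inside one bag — forcing width ≥ 3. The upper and lower bounds meet at 3, so that is the treewidth.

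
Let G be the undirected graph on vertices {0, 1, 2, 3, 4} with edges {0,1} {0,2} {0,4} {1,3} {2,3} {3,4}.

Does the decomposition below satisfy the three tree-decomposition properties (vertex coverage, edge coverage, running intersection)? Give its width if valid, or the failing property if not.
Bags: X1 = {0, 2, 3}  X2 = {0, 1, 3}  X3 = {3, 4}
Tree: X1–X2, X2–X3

A tree decomposition must satisfy three properties: every vertex lies in some bag; for every edge, both endpoints lie together in some bag; and for every vertex, the bags containing it form a connected subtree. Here edge (0,4) lies in no bag, so the decomposition is invalid.

No — edge (0,4) lies in no bag.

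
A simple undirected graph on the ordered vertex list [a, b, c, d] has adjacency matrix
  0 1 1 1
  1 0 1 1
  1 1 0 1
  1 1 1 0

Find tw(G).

3

A width-3 tree decomposition is:
Bags: B1 = {a, b, c, d}
Tree: (single bag)
A single bag containing all 4 vertices is trivially a valid decomposition of width 3. For the lower bound, the 4 vertices {a, b, c, d} are pairwise adjacent, and any tree decomposition puts a clique entirely inside one bag — forcing width ≥ 3. Therefore the treewidth is 3.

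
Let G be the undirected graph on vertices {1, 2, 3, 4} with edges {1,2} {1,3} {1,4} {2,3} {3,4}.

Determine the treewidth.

A width-2 tree decomposition is:
Bags: B1 = {1, 2, 3}  B2 = {1, 3, 4}
Tree: B1–B2
Every bag has size at most 3, so the width is 3 − 1 = 2 and tw(G) ≤ 2. For the lower bound, the 3 vertices {1, 2, 3} are pairwise adjacent, and any tree decomposition puts a clique entirely inside one bag — forcing width ≥ 2. Therefore the treewidth is 2.

2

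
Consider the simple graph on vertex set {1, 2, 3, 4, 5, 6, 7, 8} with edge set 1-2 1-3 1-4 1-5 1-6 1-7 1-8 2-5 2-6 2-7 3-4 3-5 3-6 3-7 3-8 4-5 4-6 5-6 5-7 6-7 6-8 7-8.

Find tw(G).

A width-4 tree decomposition is:
Bags: B1 = {1, 3, 5, 6, 7}  B2 = {1, 3, 4, 5, 6}  B3 = {1, 2, 5, 6, 7}  B4 = {1, 3, 6, 7, 8}
Tree: B1–B2, B1–B3, B1–B4
Each bag holds 5 vertices, so the decomposition has width 4, which upper-bounds the treewidth. On the other hand G contains the 5-clique {1, 2, 5, 6, 7}. A clique must lie in a single bag of any decomposition, so no decomposition can have width below 4. Therefore the treewidth is 4.

4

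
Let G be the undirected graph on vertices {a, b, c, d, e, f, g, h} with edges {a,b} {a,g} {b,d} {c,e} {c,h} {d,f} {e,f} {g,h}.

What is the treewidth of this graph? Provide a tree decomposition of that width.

Treewidth 2.
One such decomposition:
Bags: B1 = {b, d, f}  B2 = {a, b, f}  B3 = {a, f, g}  B4 = {f, g, h}  B5 = {c, f, h}  B6 = {c, e, f}
Tree: B1–B2, B2–B3, B3–B4, B4–B5, B5–B6

The largest bag has 3 vertices, giving width 2; this decomposition certifies tw(G) ≤ 2. Since f–d–b–a–g–h–c–e–f is a cycle in G, G is not acyclic. Forests are exactly the graphs of treewidth ≤ 1, so tw(G) ≥ 2. Combining the bounds, tw(G) = 2.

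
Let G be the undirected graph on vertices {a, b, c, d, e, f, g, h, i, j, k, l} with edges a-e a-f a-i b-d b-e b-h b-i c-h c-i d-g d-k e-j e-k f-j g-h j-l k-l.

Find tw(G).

3

A width-3 tree decomposition is:
Bags: B1 = {c, g, h, i}  B2 = {b, g, h, i}  B3 = {b, d, g, i}  B4 = {a, b, d, i}  B5 = {a, b, d, e}  B6 = {a, d, e, k}  B7 = {a, e, f, k}  B8 = {e, f, j, k}  B9 = {f, j, k, l}
Tree: B1–B2, B2–B3, B3–B4, B4–B5, B5–B6, B6–B7, B7–B8, B8–B9
Every bag has size at most 4, so the width is 4 − 1 = 3 and tw(G) ≤ 3. For the lower bound: the 4 vertex sets {c,g,h}, {i}, {b}, {a,d,e,k} are disjoint, each induces a connected subgraph, and every pair is joined by at least one edge of G. Contracting each set to a single vertex therefore yields K_{4} as a minor, and since treewidth is minor-monotone, tw(G) ≥ tw(K_{4}) = 3. Therefore the treewidth is 3.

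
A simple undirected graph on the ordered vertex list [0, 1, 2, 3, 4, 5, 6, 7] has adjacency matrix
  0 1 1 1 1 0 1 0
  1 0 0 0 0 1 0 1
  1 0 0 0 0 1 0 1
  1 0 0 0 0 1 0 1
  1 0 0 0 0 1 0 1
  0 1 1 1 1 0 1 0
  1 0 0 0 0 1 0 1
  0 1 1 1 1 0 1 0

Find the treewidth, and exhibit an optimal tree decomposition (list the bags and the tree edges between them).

The largest bag has 4 vertices, giving width 3; this decomposition certifies tw(G) ≤ 3. For the lower bound: the 4 vertex sets {3,5}, {0,4}, {7}, {1} are disjoint, each induces a connected subgraph, and every pair is joined by at least one edge of G. Contracting each set to a single vertex therefore yields K_{4} as a minor, and since treewidth is minor-monotone, tw(G) ≥ tw(K_{4}) = 3. Therefore the treewidth is 3.

Treewidth 3.
One optimal decomposition is:
Bags: B1 = {0, 3, 5, 7}  B2 = {0, 4, 5, 7}  B3 = {0, 1, 5, 7}  B4 = {0, 5, 6, 7}  B5 = {0, 2, 5, 7}
Tree: B1–B2, B2–B3, B3–B4, B4–B5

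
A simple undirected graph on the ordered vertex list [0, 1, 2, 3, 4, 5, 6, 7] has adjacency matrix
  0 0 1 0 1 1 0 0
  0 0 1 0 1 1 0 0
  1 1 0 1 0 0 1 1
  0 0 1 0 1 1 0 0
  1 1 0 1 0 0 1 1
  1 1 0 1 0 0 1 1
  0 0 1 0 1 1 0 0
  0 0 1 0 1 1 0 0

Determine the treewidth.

3

A width-3 tree decomposition is:
Bags: B1 = {2, 3, 4, 5}  B2 = {0, 2, 4, 5}  B3 = {2, 4, 5, 7}  B4 = {1, 2, 4, 5}  B5 = {2, 4, 5, 6}
Tree: B1–B2, B2–B3, B3–B4, B4–B5
Each bag holds 4 vertices, so the decomposition has width 3, which upper-bounds the treewidth. For the lower bound: the 4 vertex sets {2,3}, {0,5}, {4}, {7} are disjoint, each induces a connected subgraph, and every pair is joined by at least one edge of G. Contracting each set to a single vertex therefore yields K_{4} as a minor, and since treewidth is minor-monotone, tw(G) ≥ tw(K_{4}) = 3. The upper and lower bounds meet at 3, so that is the treewidth.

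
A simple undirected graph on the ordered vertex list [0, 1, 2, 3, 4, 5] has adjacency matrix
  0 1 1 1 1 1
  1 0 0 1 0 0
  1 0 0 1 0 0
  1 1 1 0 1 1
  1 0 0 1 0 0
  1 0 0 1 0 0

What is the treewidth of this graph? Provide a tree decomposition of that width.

The largest bag has 3 vertices, giving width 2; this decomposition certifies tw(G) ≤ 2. Conversely, {0, 1, 3} is a clique of size 3, and the vertices of any clique must share a bag in every tree decomposition; so some bag has ≥ 3 vertices and tw(G) ≥ 2. Combining the bounds, tw(G) = 2.

Treewidth 2.
One such decomposition:
Bags: B1 = {0, 1, 3}  B2 = {0, 3, 4}  B3 = {0, 3, 5}  B4 = {0, 2, 3}
Tree: B1–B2, B2–B3, B1–B4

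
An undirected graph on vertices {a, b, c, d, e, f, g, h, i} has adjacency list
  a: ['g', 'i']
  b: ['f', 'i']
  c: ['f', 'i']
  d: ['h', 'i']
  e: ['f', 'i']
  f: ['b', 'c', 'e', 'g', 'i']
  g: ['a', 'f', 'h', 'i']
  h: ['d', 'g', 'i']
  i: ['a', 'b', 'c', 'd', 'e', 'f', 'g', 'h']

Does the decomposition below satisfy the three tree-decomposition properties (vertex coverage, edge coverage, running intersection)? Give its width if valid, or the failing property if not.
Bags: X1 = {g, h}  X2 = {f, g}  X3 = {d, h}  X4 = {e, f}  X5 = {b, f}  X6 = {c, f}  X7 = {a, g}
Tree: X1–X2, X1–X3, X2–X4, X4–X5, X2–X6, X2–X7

A tree decomposition must satisfy three properties: every vertex lies in some bag; for every edge, both endpoints lie together in some bag; and for every vertex, the bags containing it form a connected subtree. Here vertex i appears in no bag, so the decomposition is invalid.

No — vertex i appears in no bag.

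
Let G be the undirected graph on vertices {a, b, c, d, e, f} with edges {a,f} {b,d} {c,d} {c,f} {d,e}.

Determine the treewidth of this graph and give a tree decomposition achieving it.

Treewidth 1.
One optimal decomposition is:
Bags: B1 = {d, e}  B2 = {c, d}  B3 = {c, f}  B4 = {a, f}  B5 = {b, d}
Tree: B1–B2, B2–B3, B3–B4, B1–B5

Every bag has size at most 2, so the width is 2 − 1 = 1 and tw(G) ≤ 1. Any graph with an edge has treewidth ≥ 1, and G has the edge e–d. Hence tw(G) = 1 exactly.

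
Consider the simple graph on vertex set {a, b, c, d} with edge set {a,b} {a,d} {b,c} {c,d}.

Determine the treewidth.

2

A width-2 tree decomposition is:
Bags: B1 = {b, c, d}  B2 = {a, b, d}
Tree: B1–B2
Every bag has size at most 3, so the width is 3 − 1 = 2 and tw(G) ≤ 2. The edges d–c–b–a–d form a cycle, so G is not a tree and its treewidth is at least 2. Therefore the treewidth is 2.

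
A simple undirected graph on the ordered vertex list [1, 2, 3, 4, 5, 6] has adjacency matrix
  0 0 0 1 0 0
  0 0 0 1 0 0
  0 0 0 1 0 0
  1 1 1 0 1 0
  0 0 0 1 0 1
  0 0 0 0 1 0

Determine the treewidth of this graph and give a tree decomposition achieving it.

Each bag holds 2 vertices, so the decomposition has width 1, which upper-bounds the treewidth. Any graph with an edge has treewidth ≥ 1, and G has the edge 4–2. Hence tw(G) = 1 exactly.

Treewidth 1.
Bags: B1 = {2, 4}  B2 = {3, 4}  B3 = {4, 5}  B4 = {5, 6}  B5 = {1, 4}
Tree: B1–B2, B2–B3, B3–B4, B1–B5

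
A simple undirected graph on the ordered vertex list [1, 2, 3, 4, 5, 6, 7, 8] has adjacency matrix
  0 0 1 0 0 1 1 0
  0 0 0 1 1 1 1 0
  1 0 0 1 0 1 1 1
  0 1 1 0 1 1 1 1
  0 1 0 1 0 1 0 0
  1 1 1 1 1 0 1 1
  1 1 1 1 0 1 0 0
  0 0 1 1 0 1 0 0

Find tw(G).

3

A width-3 tree decomposition is:
Bags: B1 = {2, 4, 6, 7}  B2 = {3, 4, 6, 7}  B3 = {1, 3, 6, 7}  B4 = {2, 4, 5, 6}  B5 = {3, 4, 6, 8}
Tree: B1–B2, B2–B3, B1–B4, B2–B5
Each bag holds 4 vertices, so the decomposition has width 3, which upper-bounds the treewidth. Conversely, {1, 3, 6, 7} is a clique of size 4, and the vertices of any clique must share a bag in every tree decomposition; so some bag has ≥ 4 vertices and tw(G) ≥ 3. Therefore the treewidth is 3.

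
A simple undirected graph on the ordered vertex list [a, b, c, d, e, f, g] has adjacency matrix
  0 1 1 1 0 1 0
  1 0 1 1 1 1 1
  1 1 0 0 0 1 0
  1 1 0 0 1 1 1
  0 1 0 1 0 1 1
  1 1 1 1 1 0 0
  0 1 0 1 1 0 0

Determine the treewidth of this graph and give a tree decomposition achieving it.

Each bag holds 4 vertices, so the decomposition has width 3, which upper-bounds the treewidth. On the other hand G contains the 4-clique {b, d, e, g}. A clique must lie in a single bag of any decomposition, so no decomposition can have width below 3. Hence tw(G) = 3 exactly.

Treewidth 3.
One optimal decomposition is:
Bags: B1 = {b, d, e, g}  B2 = {b, d, e, f}  B3 = {a, b, d, f}  B4 = {a, b, c, f}
Tree: B1–B2, B2–B3, B3–B4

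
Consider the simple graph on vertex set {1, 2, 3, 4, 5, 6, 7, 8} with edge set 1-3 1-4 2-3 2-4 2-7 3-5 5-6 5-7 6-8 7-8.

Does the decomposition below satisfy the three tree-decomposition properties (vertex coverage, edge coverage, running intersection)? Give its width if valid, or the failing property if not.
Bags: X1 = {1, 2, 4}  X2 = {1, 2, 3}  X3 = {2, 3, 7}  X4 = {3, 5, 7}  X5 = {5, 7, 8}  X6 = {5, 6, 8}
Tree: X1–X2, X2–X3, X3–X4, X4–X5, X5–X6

Yes; width 2.

Every vertex of G appears in some bag (union = {1, 2, 3, 4, 5, 6, 7, 8}); every edge is covered by a bag; and for each vertex v the set of bags containing v is connected in the bag tree. The decomposition is therefore valid. The largest bag has 3 vertices, so the width is 2.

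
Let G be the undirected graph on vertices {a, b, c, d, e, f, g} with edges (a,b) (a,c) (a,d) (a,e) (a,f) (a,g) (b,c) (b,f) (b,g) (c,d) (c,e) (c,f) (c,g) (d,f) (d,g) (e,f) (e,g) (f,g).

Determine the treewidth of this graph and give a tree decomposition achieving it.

Treewidth 4.
One such decomposition:
Bags: B1 = {a, b, c, f, g}  B2 = {a, c, d, f, g}  B3 = {a, c, e, f, g}
Tree: B1–B2, B1–B3

The largest bag has 5 vertices, giving width 4; this decomposition certifies tw(G) ≤ 4. Conversely, {a, c, d, f, g} is a clique of size 5, and the vertices of any clique must share a bag in every tree decomposition; so some bag has ≥ 5 vertices and tw(G) ≥ 4. Combining the bounds, tw(G) = 4.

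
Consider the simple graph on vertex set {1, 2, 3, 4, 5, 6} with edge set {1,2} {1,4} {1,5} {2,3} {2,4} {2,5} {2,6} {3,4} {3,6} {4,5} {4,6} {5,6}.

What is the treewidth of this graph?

3

A width-3 tree decomposition is:
Bags: B1 = {2, 3, 4, 6}  B2 = {2, 4, 5, 6}  B3 = {1, 2, 4, 5}
Tree: B1–B2, B2–B3
Every bag has size at most 4, so the width is 4 − 1 = 3 and tw(G) ≤ 3. For the lower bound, the 4 vertices {2, 3, 4, 6} are pairwise adjacent, and any tree decomposition puts a clique entirely inside one bag — forcing width ≥ 3. The upper and lower bounds meet at 3, so that is the treewidth.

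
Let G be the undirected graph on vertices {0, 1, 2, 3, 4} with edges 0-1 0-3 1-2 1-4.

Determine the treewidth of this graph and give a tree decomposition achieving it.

Treewidth 1.
One optimal decomposition is:
Bags: B1 = {0, 1}  B2 = {0, 3}  B3 = {1, 4}  B4 = {1, 2}
Tree: B1–B2, B1–B3, B1–B4

Each bag holds 2 vertices, so the decomposition has width 1, which upper-bounds the treewidth. G has an edge, so its treewidth is at least 1. Combining the bounds, tw(G) = 1.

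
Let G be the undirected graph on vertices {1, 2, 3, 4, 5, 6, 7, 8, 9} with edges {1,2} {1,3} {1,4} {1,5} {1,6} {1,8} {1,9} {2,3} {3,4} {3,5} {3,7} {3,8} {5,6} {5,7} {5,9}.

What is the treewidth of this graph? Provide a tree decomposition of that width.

The largest bag has 3 vertices, giving width 2; this decomposition certifies tw(G) ≤ 2. Conversely, {1, 5, 9} is a clique of size 3, and the vertices of any clique must share a bag in every tree decomposition; so some bag has ≥ 3 vertices and tw(G) ≥ 2. Hence tw(G) = 2 exactly.

Treewidth 2.
One optimal decomposition is:
Bags: B1 = {1, 5, 6}  B2 = {1, 3, 5}  B3 = {1, 3, 4}  B4 = {1, 2, 3}  B5 = {1, 3, 8}  B6 = {3, 5, 7}  B7 = {1, 5, 9}
Tree: B1–B2, B2–B3, B3–B4, B2–B5, B2–B6, B2–B7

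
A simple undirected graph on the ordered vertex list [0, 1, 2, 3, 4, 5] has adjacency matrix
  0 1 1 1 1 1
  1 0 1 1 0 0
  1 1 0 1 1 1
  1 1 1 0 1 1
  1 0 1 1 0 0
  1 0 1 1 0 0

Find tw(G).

A width-3 tree decomposition is:
Bags: B1 = {0, 1, 2, 3}  B2 = {0, 2, 3, 5}  B3 = {0, 2, 3, 4}
Tree: B1–B2, B2–B3
Each bag holds 4 vertices, so the decomposition has width 3, which upper-bounds the treewidth. Conversely, {0, 1, 2, 3} is a clique of size 4, and the vertices of any clique must share a bag in every tree decomposition; so some bag has ≥ 4 vertices and tw(G) ≥ 3. Therefore the treewidth is 3.

3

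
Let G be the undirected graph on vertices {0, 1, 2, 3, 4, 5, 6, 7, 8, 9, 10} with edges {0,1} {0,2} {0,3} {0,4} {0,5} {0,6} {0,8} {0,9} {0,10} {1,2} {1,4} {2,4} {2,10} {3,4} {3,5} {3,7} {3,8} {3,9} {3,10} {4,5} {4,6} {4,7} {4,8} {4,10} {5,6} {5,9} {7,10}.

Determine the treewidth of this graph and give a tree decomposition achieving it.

Every bag has size at most 4, so the width is 4 − 1 = 3 and tw(G) ≤ 3. On the other hand G contains the 4-clique {0, 3, 5, 9}. A clique must lie in a single bag of any decomposition, so no decomposition can have width below 3. Combining the bounds, tw(G) = 3.

Treewidth 3.
One optimal decomposition is:
Bags: B1 = {0, 3, 4, 10}  B2 = {3, 4, 7, 10}  B3 = {0, 3, 4, 5}  B4 = {0, 2, 4, 10}  B5 = {0, 3, 5, 9}  B6 = {0, 4, 5, 6}  B7 = {0, 1, 2, 4}  B8 = {0, 3, 4, 8}
Tree: B1–B2, B1–B3, B1–B4, B3–B5, B3–B6, B4–B7, B1–B8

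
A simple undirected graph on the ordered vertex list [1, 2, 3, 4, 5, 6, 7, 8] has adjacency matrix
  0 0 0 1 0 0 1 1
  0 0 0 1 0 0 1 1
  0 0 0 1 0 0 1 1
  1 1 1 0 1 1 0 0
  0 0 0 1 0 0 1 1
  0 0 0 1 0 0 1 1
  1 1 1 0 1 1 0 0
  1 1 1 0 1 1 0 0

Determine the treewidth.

A width-3 tree decomposition is:
Bags: B1 = {2, 4, 7, 8}  B2 = {4, 6, 7, 8}  B3 = {3, 4, 7, 8}  B4 = {1, 4, 7, 8}  B5 = {4, 5, 7, 8}
Tree: B1–B2, B2–B3, B3–B4, B4–B5
The largest bag has 4 vertices, giving width 3; this decomposition certifies tw(G) ≤ 3. For the lower bound: the 4 vertex sets {2,4}, {6,7}, {8}, {3} are disjoint, each induces a connected subgraph, and every pair is joined by at least one edge of G. Contracting each set to a single vertex therefore yields K_{4} as a minor, and since treewidth is minor-monotone, tw(G) ≥ tw(K_{4}) = 3. Hence tw(G) = 3 exactly.

3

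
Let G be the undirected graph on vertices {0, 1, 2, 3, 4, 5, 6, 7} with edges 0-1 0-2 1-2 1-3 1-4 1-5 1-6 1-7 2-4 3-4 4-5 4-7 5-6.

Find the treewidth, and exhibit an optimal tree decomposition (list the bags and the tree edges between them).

Every bag has size at most 3, so the width is 3 − 1 = 2 and tw(G) ≤ 2. For the lower bound, the 3 vertices {0, 1, 2} are pairwise adjacent, and any tree decomposition puts a clique entirely inside one bag — forcing width ≥ 2. Therefore the treewidth is 2.

Treewidth 2.
One such decomposition:
Bags: B1 = {1, 3, 4}  B2 = {1, 2, 4}  B3 = {1, 4, 5}  B4 = {1, 5, 6}  B5 = {0, 1, 2}  B6 = {1, 4, 7}
Tree: B1–B2, B2–B3, B3–B4, B2–B5, B2–B6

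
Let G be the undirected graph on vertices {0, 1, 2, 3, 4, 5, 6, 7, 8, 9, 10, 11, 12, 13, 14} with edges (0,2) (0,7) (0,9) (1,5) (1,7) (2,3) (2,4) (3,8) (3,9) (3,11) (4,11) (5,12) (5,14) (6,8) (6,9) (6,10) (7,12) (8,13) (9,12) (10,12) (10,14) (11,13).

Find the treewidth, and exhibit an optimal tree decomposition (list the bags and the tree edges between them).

Treewidth 3.
Bags: B1 = {2, 4, 11, 13}  B2 = {2, 3, 11, 13}  B3 = {2, 3, 8, 13}  B4 = {0, 2, 3, 8}  B5 = {0, 3, 8, 9}  B6 = {0, 6, 8, 9}  B7 = {0, 6, 7, 9}  B8 = {6, 7, 9, 12}  B9 = {6, 7, 10, 12}  B10 = {1, 7, 10, 12}  B11 = {1, 5, 10, 12}  B12 = {1, 5, 10, 14}
Tree: B1–B2, B2–B3, B3–B4, B4–B5, B5–B6, B6–B7, B7–B8, B8–B9, B9–B10, B10–B11, B11–B12

Every bag has size at most 4, so the width is 4 − 1 = 3 and tw(G) ≤ 3. For the lower bound: the 4 vertex sets {4,11,13}, {2}, {3}, {0,6,8,9} are disjoint, each induces a connected subgraph, and every pair is joined by at least one edge of G. Contracting each set to a single vertex therefore yields K_{4} as a minor, and since treewidth is minor-monotone, tw(G) ≥ tw(K_{4}) = 3. The upper and lower bounds meet at 3, so that is the treewidth.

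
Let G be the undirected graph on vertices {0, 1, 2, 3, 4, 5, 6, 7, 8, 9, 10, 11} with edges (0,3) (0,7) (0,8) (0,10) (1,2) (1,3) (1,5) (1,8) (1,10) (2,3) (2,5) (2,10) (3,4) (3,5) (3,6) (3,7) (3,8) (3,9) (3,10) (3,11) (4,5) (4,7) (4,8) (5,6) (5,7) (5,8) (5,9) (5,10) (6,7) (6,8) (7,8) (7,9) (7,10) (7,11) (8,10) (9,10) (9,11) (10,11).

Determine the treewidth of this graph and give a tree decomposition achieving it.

The largest bag has 5 vertices, giving width 4; this decomposition certifies tw(G) ≤ 4. Conversely, {0, 3, 7, 8, 10} is a clique of size 5, and the vertices of any clique must share a bag in every tree decomposition; so some bag has ≥ 5 vertices and tw(G) ≥ 4. Combining the bounds, tw(G) = 4.

Treewidth 4.
One optimal decomposition is:
Bags: B1 = {3, 5, 7, 8, 10}  B2 = {3, 5, 7, 9, 10}  B3 = {3, 4, 5, 7, 8}  B4 = {3, 5, 6, 7, 8}  B5 = {1, 3, 5, 8, 10}  B6 = {0, 3, 7, 8, 10}  B7 = {3, 7, 9, 10, 11}  B8 = {1, 2, 3, 5, 10}
Tree: B1–B2, B1–B3, B1–B4, B1–B5, B1–B6, B2–B7, B5–B8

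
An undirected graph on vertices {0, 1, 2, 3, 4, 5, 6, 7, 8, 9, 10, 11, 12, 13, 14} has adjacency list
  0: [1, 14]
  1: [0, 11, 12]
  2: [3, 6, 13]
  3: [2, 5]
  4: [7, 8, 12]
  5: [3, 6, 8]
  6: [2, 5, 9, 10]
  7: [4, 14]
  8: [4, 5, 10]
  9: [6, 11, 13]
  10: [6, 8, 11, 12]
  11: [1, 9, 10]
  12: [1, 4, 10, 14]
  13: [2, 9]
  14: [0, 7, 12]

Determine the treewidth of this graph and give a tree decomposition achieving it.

Treewidth 3.
One optimal decomposition is:
Bags: B1 = {0, 4, 7, 14}  B2 = {0, 4, 12, 14}  B3 = {0, 1, 4, 12}  B4 = {1, 4, 8, 12}  B5 = {1, 8, 10, 12}  B6 = {1, 8, 10, 11}  B7 = {5, 8, 10, 11}  B8 = {5, 6, 10, 11}  B9 = {5, 6, 9, 11}  B10 = {3, 5, 6, 9}  B11 = {2, 3, 6, 9}  B12 = {2, 3, 9, 13}
Tree: B1–B2, B2–B3, B3–B4, B4–B5, B5–B6, B6–B7, B7–B8, B8–B9, B9–B10, B10–B11, B11–B12

The largest bag has 4 vertices, giving width 3; this decomposition certifies tw(G) ≤ 3. For the lower bound: the 4 vertex sets {0,7,14}, {4}, {12}, {1,8,10,11} are disjoint, each induces a connected subgraph, and every pair is joined by at least one edge of G. Contracting each set to a single vertex therefore yields K_{4} as a minor, and since treewidth is minor-monotone, tw(G) ≥ tw(K_{4}) = 3. Combining the bounds, tw(G) = 3.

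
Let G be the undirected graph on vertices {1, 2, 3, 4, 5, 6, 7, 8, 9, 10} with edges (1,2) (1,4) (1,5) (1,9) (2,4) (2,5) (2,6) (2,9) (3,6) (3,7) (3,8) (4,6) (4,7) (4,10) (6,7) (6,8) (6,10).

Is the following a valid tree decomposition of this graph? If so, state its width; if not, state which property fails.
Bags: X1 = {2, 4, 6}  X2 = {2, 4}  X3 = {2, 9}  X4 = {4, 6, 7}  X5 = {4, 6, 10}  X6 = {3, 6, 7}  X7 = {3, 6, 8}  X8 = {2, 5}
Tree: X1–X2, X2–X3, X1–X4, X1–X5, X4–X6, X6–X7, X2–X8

A tree decomposition must satisfy three properties: every vertex lies in some bag; for every edge, both endpoints lie together in some bag; and for every vertex, the bags containing it form a connected subtree. Here vertex 1 appears in no bag, so the decomposition is invalid.

No — vertex 1 appears in no bag.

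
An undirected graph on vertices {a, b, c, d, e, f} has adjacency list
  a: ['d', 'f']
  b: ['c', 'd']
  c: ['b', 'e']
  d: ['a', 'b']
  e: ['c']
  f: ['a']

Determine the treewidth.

A width-1 tree decomposition is:
Bags: B1 = {c, e}  B2 = {b, c}  B3 = {b, d}  B4 = {a, d}  B5 = {a, f}
Tree: B1–B2, B2–B3, B3–B4, B4–B5
Every bag has size at most 2, so the width is 2 − 1 = 1 and tw(G) ≤ 1. Since G has at least one edge (e.g. e–c), it is not an edgeless graph, so tw(G) ≥ 1. The upper and lower bounds meet at 1, so that is the treewidth.

1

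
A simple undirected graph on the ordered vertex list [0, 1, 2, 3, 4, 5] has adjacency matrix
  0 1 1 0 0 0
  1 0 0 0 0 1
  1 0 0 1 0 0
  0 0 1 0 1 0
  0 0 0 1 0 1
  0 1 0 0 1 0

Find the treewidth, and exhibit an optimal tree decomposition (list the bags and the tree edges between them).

Treewidth 2.
One such decomposition:
Bags: B1 = {3, 4, 5}  B2 = {2, 3, 5}  B3 = {0, 2, 5}  B4 = {0, 1, 5}
Tree: B1–B2, B2–B3, B3–B4

Each bag holds 3 vertices, so the decomposition has width 2, which upper-bounds the treewidth. Since 5–4–3–2–0–1–5 is a cycle in G, G is not acyclic. Forests are exactly the graphs of treewidth ≤ 1, so tw(G) ≥ 2. Hence tw(G) = 2 exactly.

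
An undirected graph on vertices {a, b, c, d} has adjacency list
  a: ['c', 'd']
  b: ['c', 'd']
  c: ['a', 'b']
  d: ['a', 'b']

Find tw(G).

A width-2 tree decomposition is:
Bags: B1 = {a, c, d}  B2 = {b, c, d}
Tree: B1–B2
Every bag has size at most 3, so the width is 3 − 1 = 2 and tw(G) ≤ 2. The edges c–a–d–b–c form a cycle, so G is not a tree and its treewidth is at least 2. Hence tw(G) = 2 exactly.

2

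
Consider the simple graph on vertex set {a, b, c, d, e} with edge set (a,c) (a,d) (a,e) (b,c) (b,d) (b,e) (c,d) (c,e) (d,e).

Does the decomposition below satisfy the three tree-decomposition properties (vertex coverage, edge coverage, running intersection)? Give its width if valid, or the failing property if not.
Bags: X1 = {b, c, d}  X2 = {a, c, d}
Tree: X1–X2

No — vertex e appears in no bag.

A tree decomposition must satisfy three properties: every vertex lies in some bag; for every edge, both endpoints lie together in some bag; and for every vertex, the bags containing it form a connected subtree. Here vertex e appears in no bag, so the decomposition is invalid.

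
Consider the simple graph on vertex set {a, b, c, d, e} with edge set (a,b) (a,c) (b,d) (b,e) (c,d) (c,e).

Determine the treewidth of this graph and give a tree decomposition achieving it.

Treewidth 2.
One such decomposition:
Bags: B1 = {b, c, e}  B2 = {b, c, d}  B3 = {a, b, c}
Tree: B1–B2, B2–B3

Each bag holds 3 vertices, so the decomposition has width 2, which upper-bounds the treewidth. Since e–b–d–c–e is a cycle in G, G is not acyclic. Forests are exactly the graphs of treewidth ≤ 1, so tw(G) ≥ 2. Combining the bounds, tw(G) = 2.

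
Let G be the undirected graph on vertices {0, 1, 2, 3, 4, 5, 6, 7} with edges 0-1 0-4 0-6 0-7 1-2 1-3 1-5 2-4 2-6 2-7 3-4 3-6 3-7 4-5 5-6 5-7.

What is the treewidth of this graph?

4

A width-4 tree decomposition is:
Bags: B1 = {0, 1, 4, 6, 7}  B2 = {1, 2, 4, 6, 7}  B3 = {1, 3, 4, 6, 7}  B4 = {1, 4, 5, 6, 7}
Tree: B1–B2, B2–B3, B3–B4
Each bag holds 5 vertices, so the decomposition has width 4, which upper-bounds the treewidth. For the lower bound: the 5 vertex sets {0,1}, {2,4}, {3,6}, {7}, {5} are disjoint, each induces a connected subgraph, and every pair is joined by at least one edge of G. Contracting each set to a single vertex therefore yields K_{5} as a minor, and since treewidth is minor-monotone, tw(G) ≥ tw(K_{5}) = 4. Therefore the treewidth is 4.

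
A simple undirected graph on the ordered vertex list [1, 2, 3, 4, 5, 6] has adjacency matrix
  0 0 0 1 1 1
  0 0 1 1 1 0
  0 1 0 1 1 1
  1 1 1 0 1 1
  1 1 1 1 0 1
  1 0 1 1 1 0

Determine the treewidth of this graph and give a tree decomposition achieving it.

Treewidth 3.
Bags: B1 = {3, 4, 5, 6}  B2 = {1, 4, 5, 6}  B3 = {2, 3, 4, 5}
Tree: B1–B2, B1–B3

Every bag has size at most 4, so the width is 4 − 1 = 3 and tw(G) ≤ 3. For the lower bound, the 4 vertices {1, 4, 5, 6} are pairwise adjacent, and any tree decomposition puts a clique entirely inside one bag — forcing width ≥ 3. Hence tw(G) = 3 exactly.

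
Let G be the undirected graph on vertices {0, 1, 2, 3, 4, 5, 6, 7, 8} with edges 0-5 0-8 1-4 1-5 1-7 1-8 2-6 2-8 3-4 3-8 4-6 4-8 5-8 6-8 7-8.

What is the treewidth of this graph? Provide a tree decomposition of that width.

Treewidth 2.
Bags: B1 = {1, 5, 8}  B2 = {0, 5, 8}  B3 = {1, 4, 8}  B4 = {4, 6, 8}  B5 = {2, 6, 8}  B6 = {1, 7, 8}  B7 = {3, 4, 8}
Tree: B1–B2, B1–B3, B3–B4, B4–B5, B1–B6, B4–B7

The largest bag has 3 vertices, giving width 2; this decomposition certifies tw(G) ≤ 2. Conversely, {0, 5, 8} is a clique of size 3, and the vertices of any clique must share a bag in every tree decomposition; so some bag has ≥ 3 vertices and tw(G) ≥ 2. Therefore the treewidth is 2.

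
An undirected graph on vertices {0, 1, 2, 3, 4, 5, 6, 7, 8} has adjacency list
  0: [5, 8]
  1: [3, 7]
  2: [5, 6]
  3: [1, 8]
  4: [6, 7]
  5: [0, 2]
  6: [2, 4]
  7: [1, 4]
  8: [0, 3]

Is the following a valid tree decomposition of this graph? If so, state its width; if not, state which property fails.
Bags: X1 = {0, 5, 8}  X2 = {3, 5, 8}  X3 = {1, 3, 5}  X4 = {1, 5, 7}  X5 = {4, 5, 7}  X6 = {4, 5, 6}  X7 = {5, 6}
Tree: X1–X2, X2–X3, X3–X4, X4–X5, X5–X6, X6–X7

A tree decomposition must satisfy three properties: every vertex lies in some bag; for every edge, both endpoints lie together in some bag; and for every vertex, the bags containing it form a connected subtree. Here vertex 2 appears in no bag, so the decomposition is invalid.

No — vertex 2 appears in no bag.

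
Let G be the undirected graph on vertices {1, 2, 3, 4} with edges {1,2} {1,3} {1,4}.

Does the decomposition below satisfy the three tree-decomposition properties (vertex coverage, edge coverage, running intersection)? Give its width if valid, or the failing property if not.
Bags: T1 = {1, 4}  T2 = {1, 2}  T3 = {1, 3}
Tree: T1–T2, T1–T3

Vertex coverage: the bags together contain {1, 2, 3, 4}, the full vertex set. Edge coverage: each edge of G has both endpoints in at least one bag. Running intersection: for every vertex, the bags containing it form a connected subtree. All three properties hold, so this is a valid tree decomposition of width max|bag| − 1 = 1, and hence tw(G) ≤ 1.

Yes; width 1.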